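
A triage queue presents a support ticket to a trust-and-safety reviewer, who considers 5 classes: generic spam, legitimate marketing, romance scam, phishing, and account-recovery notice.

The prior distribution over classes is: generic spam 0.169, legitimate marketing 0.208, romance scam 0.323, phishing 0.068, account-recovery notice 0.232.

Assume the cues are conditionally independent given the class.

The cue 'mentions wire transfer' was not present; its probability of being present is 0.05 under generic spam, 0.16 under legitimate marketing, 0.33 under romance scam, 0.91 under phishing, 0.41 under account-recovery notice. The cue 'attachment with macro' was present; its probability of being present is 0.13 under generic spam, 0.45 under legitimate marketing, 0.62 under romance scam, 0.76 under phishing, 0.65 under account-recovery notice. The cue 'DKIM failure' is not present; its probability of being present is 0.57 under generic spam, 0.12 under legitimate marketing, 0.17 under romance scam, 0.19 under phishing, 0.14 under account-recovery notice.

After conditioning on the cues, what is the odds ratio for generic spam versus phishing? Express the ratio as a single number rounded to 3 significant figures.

The normalizing constant cancels in an odds ratio, so compute prior × likelihood for the two hypotheses only (using 1 − P(present | H) for each absent cue):
  generic spam: 0.169 × (1 − 0.05) × 0.13 × (1 − 0.57) = 0.0089747
  phishing: 0.068 × (1 − 0.91) × 0.76 × (1 − 0.19) = 0.0037675
Odds(generic spam : phishing) = 0.0089747 / 0.0037675 ≈ 2.38.

2.38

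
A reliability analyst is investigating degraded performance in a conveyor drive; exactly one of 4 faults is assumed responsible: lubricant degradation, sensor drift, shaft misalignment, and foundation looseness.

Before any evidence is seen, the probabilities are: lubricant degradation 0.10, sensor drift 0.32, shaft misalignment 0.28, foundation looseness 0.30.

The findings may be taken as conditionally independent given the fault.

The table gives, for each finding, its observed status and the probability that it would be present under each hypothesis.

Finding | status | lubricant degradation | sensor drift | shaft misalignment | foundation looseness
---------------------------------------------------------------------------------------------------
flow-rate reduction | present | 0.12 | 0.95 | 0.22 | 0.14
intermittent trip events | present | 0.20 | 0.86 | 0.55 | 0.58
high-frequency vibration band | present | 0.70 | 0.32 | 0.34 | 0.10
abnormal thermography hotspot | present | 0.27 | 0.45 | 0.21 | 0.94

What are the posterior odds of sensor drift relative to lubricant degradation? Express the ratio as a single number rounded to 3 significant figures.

83.0

The normalizing constant cancels in an odds ratio, so compute prior × likelihood for the two hypotheses only:
  sensor drift: 0.32 × 0.95 × 0.86 × 0.32 × 0.45 = 0.037647
  lubricant degradation: 0.10 × 0.12 × 0.20 × 0.70 × 0.27 = 0.0004536
Posterior odds = 0.037647 / 0.0004536 ≈ 83.0.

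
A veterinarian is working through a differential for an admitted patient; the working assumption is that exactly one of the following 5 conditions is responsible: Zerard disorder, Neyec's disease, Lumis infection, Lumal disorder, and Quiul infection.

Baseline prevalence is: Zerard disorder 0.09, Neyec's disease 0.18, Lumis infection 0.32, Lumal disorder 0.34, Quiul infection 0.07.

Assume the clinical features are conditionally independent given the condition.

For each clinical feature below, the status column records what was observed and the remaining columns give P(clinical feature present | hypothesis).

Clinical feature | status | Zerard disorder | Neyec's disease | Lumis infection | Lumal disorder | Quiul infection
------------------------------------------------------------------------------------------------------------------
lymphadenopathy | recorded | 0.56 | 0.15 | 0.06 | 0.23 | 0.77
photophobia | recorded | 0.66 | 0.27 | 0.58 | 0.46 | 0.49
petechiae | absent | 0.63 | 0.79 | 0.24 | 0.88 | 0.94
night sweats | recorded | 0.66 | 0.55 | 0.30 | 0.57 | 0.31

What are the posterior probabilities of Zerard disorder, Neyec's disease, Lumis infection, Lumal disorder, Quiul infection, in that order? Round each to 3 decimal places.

0.562, 0.058, 0.176, 0.170, 0.034

By Bayes' rule with conditional independence, the unnormalized weight for each hypothesis is prior × ∏ likelihoods (using 1 − P(present | H) for each absent clinical feature):
  Zerard disorder: 0.09 × 0.56 × 0.66 × (1 − 0.63) × 0.66 = 0.0081231
  Neyec's disease: 0.18 × 0.15 × 0.27 × (1 − 0.79) × 0.55 = 0.00084199
  Lumis infection: 0.32 × 0.06 × 0.58 × (1 − 0.24) × 0.30 = 0.002539
  Lumal disorder: 0.34 × 0.23 × 0.46 × (1 − 0.88) × 0.57 = 0.0024605
  Quiul infection: 0.07 × 0.77 × 0.49 × (1 − 0.94) × 0.31 = 0.00049124
Normalizing constant Z = 0.0081231 + 0.00084199 + 0.002539 + 0.0024605 + 0.00049124 = 0.014456.
P(Zerard disorder | evidence) = 0.0081231 / 0.014456 ≈ 0.562
P(Neyec's disease | evidence) = 0.00084199 / 0.014456 ≈ 0.058
P(Lumis infection | evidence) = 0.002539 / 0.014456 ≈ 0.176
P(Lumal disorder | evidence) = 0.0024605 / 0.014456 ≈ 0.170
P(Quiul infection | evidence) = 0.00049124 / 0.014456 ≈ 0.034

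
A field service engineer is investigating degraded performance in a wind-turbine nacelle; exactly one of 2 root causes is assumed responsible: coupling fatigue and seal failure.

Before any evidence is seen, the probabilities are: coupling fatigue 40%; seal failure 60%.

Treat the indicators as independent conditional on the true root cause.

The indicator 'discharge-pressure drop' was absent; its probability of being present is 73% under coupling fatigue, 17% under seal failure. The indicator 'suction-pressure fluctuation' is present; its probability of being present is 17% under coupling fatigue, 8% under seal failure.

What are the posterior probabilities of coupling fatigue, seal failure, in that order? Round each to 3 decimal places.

0.315, 0.685

Multiply each prior by the joint likelihood of the indicator pattern (using 1 − P(present | H) for each absent indicator):
  coupling fatigue: 0.400 × (1 − 0.73) × 0.17 = 0.01836
  seal failure: 0.600 × (1 − 0.17) × 0.08 = 0.03984
The unnormalized weights sum to 0.0582.
P(coupling fatigue | evidence) = 0.01836 / 0.0582 ≈ 0.315
P(seal failure | evidence) = 0.03984 / 0.0582 ≈ 0.685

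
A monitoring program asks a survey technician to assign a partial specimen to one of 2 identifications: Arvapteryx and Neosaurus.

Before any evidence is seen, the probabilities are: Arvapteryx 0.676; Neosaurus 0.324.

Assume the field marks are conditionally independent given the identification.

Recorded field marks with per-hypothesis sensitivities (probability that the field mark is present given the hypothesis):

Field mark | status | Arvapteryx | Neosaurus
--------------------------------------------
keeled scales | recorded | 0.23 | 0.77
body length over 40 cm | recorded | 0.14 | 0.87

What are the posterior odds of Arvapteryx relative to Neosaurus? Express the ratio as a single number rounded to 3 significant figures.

The normalizing constant cancels in an odds ratio, so compute prior × likelihood for the two hypotheses only:
  Arvapteryx: 0.676 × 0.23 × 0.14 = 0.021767
  Neosaurus: 0.324 × 0.77 × 0.87 = 0.21705
Odds(Arvapteryx : Neosaurus) = 0.021767 / 0.21705 ≈ 0.100.

0.100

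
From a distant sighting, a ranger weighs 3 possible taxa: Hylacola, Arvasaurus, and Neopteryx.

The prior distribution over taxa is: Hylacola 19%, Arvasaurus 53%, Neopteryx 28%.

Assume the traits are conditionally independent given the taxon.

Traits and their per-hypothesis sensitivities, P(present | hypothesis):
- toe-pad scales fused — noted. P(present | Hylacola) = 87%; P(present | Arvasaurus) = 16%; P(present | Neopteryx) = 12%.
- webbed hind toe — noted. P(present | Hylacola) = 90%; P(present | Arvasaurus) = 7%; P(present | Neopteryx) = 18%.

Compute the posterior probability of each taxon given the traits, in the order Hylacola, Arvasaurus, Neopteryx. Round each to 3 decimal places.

For each hypothesis, the unnormalized posterior weight is prior × product of the trait likelihoods:
  Hylacola: 0.19 × 0.87 × 0.90 = 0.14877
  Arvasaurus: 0.53 × 0.16 × 0.07 = 0.005936
  Neopteryx: 0.28 × 0.12 × 0.18 = 0.006048
Normalizing constant Z = 0.14877 + 0.005936 + 0.006048 = 0.16075.
P(Hylacola | evidence) = 0.14877 / 0.16075 ≈ 0.925
P(Arvasaurus | evidence) = 0.005936 / 0.16075 ≈ 0.037
P(Neopteryx | evidence) = 0.006048 / 0.16075 ≈ 0.038

0.925, 0.037, 0.038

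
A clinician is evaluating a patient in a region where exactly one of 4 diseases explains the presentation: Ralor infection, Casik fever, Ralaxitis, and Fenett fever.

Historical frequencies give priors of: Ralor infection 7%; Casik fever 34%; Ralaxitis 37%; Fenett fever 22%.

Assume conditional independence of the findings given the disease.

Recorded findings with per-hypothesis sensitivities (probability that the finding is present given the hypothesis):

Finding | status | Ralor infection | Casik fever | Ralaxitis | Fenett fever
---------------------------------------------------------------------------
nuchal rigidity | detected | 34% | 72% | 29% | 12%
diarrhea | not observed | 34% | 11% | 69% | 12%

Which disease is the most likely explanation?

Casik fever

For each hypothesis, the unnormalized posterior weight is prior × product of the finding likelihoods (using 1 − P(present | H) for each absent finding):
  Ralor infection: 0.07 × 0.34 × (1 − 0.34) = 0.015708
  Casik fever: 0.34 × 0.72 × (1 − 0.11) = 0.21787
  Ralaxitis: 0.37 × 0.29 × (1 − 0.69) = 0.033263
  Fenett fever: 0.22 × 0.12 × (1 − 0.12) = 0.023232
Normalizing constant Z = 0.015708 + 0.21787 + 0.033263 + 0.023232 = 0.29008.
P(Ralor infection | evidence) ≈ 0.015708 / 0.29008 ≈ 0.054
P(Casik fever | evidence) ≈ 0.21787 / 0.29008 ≈ 0.751
P(Ralaxitis | evidence) ≈ 0.033263 / 0.29008 ≈ 0.115
P(Fenett fever | evidence) ≈ 0.023232 / 0.29008 ≈ 0.080
The largest is 0.751, so Casik fever is most probable.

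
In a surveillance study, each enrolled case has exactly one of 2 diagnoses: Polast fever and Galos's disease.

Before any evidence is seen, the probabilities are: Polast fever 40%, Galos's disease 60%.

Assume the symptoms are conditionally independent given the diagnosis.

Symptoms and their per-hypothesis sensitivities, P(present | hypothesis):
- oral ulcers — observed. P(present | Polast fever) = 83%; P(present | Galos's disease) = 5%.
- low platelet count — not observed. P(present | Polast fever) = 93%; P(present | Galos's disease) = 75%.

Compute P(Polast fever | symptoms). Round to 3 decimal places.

Multiply each prior by the joint likelihood of the symptom pattern (using 1 − P(present | H) for each absent symptom):
  Polast fever: 0.40 × 0.83 × (1 − 0.93) = 0.02324
  Galos's disease: 0.60 × 0.05 × (1 − 0.75) = 0.0075
Normalizing constant Z = 0.02324 + 0.0075 = 0.03074.
P(Polast fever | evidence) = 0.02324 / 0.03074 ≈ 0.756.

0.756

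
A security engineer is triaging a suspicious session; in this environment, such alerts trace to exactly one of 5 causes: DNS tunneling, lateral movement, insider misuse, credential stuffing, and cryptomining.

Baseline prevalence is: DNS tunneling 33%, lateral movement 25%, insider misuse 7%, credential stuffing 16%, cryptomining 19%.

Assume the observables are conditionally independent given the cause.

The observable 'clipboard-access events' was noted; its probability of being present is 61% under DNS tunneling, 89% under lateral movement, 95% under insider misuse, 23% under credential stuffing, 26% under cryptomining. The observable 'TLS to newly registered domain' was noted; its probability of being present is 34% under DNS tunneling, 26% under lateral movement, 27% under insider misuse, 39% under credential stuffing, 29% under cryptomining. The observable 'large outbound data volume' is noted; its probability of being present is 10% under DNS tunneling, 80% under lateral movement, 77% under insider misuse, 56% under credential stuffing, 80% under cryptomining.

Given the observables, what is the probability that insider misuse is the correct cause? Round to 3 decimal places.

Multiply each prior by the joint likelihood of the observable pattern:
  DNS tunneling: 0.33 × 0.61 × 0.34 × 0.10 = 0.0068442
  lateral movement: 0.25 × 0.89 × 0.26 × 0.80 = 0.04628
  insider misuse: 0.07 × 0.95 × 0.27 × 0.77 = 0.013825
  credential stuffing: 0.16 × 0.23 × 0.39 × 0.56 = 0.0080371
  cryptomining: 0.19 × 0.26 × 0.29 × 0.80 = 0.011461
Normalizing constant Z = 0.0068442 + 0.04628 + 0.013825 + 0.0080371 + 0.011461 = 0.086447.
P(insider misuse | evidence) = 0.013825 / 0.086447 ≈ 0.160.

0.160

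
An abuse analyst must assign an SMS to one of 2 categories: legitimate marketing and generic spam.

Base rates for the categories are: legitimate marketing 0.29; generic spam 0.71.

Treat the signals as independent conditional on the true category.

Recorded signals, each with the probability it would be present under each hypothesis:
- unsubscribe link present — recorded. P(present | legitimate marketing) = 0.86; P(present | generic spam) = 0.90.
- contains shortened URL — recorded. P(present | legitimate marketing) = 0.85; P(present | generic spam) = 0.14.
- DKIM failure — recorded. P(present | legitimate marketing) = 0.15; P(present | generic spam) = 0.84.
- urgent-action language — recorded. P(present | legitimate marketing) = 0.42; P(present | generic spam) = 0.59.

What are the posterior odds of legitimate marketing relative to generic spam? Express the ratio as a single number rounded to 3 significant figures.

Posterior odds equal prior odds times the likelihood ratio; only the two competing hypotheses matter.
  legitimate marketing: 0.29 × 0.86 × 0.85 × 0.15 × 0.42 = 0.013355
  generic spam: 0.71 × 0.90 × 0.14 × 0.84 × 0.59 = 0.044336
Posterior odds = 0.013355 / 0.044336 ≈ 0.301.

0.301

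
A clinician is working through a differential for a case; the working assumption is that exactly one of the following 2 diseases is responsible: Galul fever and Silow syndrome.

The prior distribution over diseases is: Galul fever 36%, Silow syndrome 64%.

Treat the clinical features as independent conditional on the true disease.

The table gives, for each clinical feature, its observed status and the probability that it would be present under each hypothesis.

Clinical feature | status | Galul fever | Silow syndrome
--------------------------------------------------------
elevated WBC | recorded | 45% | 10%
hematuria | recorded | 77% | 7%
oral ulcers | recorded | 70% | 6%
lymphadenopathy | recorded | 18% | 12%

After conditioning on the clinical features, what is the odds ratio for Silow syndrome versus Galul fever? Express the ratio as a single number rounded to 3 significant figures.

Posterior odds equal prior odds times the likelihood ratio; only the two competing hypotheses matter.
  Silow syndrome: 0.64 × 0.10 × 0.07 × 0.06 × 0.12 = 3.2256e-05
  Galul fever: 0.36 × 0.45 × 0.77 × 0.70 × 0.18 = 0.015717
Odds(Silow syndrome : Galul fever) = 3.2256e-05 / 0.015717 ≈ 0.00205.

0.00205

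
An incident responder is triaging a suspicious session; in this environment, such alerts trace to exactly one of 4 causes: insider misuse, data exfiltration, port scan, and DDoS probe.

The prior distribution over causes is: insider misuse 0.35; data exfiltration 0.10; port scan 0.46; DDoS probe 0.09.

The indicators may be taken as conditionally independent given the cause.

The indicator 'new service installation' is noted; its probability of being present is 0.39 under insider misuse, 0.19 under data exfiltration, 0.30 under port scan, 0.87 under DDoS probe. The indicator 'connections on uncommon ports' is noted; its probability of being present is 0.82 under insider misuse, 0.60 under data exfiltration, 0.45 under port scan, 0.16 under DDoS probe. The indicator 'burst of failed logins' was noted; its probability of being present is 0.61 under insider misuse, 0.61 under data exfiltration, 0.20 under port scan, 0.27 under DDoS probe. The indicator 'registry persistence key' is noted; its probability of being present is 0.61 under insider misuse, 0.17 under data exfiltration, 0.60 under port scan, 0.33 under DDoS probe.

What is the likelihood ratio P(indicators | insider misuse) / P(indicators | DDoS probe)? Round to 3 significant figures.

Joint likelihood of the indicator pattern under each hypothesis:
  insider misuse: 0.39 × 0.82 × 0.61 × 0.61 = 0.119
  DDoS probe: 0.87 × 0.16 × 0.27 × 0.33 = 0.012403
Bayes factor = 0.119 / 0.012403 ≈ 9.59

9.59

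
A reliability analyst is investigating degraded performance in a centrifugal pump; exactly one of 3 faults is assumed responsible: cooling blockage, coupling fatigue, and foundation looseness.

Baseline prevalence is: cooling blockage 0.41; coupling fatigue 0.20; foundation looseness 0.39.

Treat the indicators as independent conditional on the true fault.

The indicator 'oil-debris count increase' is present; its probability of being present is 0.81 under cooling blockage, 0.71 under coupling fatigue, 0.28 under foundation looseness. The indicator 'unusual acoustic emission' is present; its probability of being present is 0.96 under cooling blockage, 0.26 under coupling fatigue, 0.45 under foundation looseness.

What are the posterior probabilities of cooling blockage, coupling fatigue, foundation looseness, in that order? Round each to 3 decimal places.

0.787, 0.091, 0.121

For each hypothesis, the unnormalized posterior weight is prior × product of the indicator likelihoods:
  cooling blockage: 0.41 × 0.81 × 0.96 = 0.31882
  coupling fatigue: 0.20 × 0.71 × 0.26 = 0.03692
  foundation looseness: 0.39 × 0.28 × 0.45 = 0.04914
The unnormalized weights sum to 0.40488.
P(cooling blockage | evidence) = 0.31882 / 0.40488 ≈ 0.787
P(coupling fatigue | evidence) = 0.03692 / 0.40488 ≈ 0.091
P(foundation looseness | evidence) = 0.04914 / 0.40488 ≈ 0.121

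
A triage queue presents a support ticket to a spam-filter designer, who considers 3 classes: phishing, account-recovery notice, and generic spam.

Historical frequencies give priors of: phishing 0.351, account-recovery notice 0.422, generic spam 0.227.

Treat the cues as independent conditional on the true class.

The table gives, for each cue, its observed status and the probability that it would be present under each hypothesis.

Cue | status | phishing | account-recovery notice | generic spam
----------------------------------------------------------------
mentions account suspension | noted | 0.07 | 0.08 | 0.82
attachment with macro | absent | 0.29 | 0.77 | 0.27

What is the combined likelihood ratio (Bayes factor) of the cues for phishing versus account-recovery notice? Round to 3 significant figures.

The Bayes factor is the ratio of the joint likelihoods of the cue pattern under the two hypotheses (using 1 − P(present | H) for each absent cue).
  phishing: 0.07 × (1 − 0.29) = 0.0497
  account-recovery notice: 0.08 × (1 − 0.77) = 0.0184
Bayes factor = 0.0497 / 0.0184 ≈ 2.70

2.70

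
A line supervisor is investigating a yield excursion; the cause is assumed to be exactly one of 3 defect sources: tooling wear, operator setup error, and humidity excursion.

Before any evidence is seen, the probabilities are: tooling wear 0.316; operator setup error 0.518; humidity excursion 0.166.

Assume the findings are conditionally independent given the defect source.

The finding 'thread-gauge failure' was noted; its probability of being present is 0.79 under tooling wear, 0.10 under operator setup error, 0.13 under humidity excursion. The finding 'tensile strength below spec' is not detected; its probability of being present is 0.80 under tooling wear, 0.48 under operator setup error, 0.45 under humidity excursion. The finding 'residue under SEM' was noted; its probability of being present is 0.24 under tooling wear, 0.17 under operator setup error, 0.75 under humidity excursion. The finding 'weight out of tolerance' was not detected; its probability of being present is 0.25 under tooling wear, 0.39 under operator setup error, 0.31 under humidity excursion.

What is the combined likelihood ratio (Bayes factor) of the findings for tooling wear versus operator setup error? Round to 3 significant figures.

The Bayes factor is the ratio of the joint likelihoods of the evidence pattern under the two hypotheses (using 1 − P(present | H) for each absent finding).
  tooling wear: 0.79 × (1 − 0.80) × 0.24 × (1 − 0.25) = 0.02844
  operator setup error: 0.10 × (1 − 0.48) × 0.17 × (1 − 0.39) = 0.0053924
Bayes factor = 0.02844 / 0.0053924 ≈ 5.27

5.27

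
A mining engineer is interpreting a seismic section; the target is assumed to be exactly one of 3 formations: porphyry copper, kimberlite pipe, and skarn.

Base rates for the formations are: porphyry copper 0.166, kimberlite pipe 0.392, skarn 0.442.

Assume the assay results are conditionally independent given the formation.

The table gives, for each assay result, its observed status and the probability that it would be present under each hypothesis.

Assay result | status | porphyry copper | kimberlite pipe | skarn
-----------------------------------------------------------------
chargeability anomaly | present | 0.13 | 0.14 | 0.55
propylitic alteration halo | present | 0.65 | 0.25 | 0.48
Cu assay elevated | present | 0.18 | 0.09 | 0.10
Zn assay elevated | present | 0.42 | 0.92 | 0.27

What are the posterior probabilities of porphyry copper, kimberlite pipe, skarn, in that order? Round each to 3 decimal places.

0.198, 0.212, 0.589

For each hypothesis, the unnormalized posterior weight is prior × product of the assay result likelihoods:
  porphyry copper: 0.166 × 0.13 × 0.65 × 0.18 × 0.42 = 0.0010604
  kimberlite pipe: 0.392 × 0.14 × 0.25 × 0.09 × 0.92 = 0.001136
  skarn: 0.442 × 0.55 × 0.48 × 0.10 × 0.27 = 0.0031506
The unnormalized weights sum to 0.005347.
P(porphyry copper | evidence) = 0.0010604 / 0.005347 ≈ 0.198
P(kimberlite pipe | evidence) = 0.001136 / 0.005347 ≈ 0.212
P(skarn | evidence) = 0.0031506 / 0.005347 ≈ 0.589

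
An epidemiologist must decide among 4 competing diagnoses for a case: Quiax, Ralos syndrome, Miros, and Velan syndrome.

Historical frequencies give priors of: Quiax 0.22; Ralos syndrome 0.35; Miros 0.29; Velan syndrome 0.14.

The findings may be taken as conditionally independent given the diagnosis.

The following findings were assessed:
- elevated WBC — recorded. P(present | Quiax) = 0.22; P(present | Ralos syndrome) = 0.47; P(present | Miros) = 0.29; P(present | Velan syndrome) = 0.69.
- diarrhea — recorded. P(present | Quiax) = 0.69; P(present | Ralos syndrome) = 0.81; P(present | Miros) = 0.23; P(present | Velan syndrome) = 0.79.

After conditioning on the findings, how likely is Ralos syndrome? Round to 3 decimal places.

0.508

By Bayes' rule with conditional independence, the unnormalized weight for each hypothesis is prior × ∏ likelihoods:
  Quiax: 0.22 × 0.22 × 0.69 = 0.033396
  Ralos syndrome: 0.35 × 0.47 × 0.81 = 0.13325
  Miros: 0.29 × 0.29 × 0.23 = 0.019343
  Velan syndrome: 0.14 × 0.69 × 0.79 = 0.076314
The unnormalized weights sum to 0.2623.
P(Ralos syndrome | evidence) = 0.13325 / 0.2623 ≈ 0.508.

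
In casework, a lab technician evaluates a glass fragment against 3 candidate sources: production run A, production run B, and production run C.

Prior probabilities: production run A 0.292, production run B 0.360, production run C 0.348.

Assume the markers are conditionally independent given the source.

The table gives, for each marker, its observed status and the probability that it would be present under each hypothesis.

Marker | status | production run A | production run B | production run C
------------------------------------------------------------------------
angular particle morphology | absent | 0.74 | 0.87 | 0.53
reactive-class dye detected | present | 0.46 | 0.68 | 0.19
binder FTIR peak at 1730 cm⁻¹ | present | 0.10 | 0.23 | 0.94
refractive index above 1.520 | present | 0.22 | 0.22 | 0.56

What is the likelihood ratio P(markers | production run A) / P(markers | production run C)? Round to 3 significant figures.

0.0560

Take the product of per-marker likelihoods under each hypothesis (using 1 − P(present | H) for each absent marker), then divide.
  production run A: (1 − 0.74) × 0.46 × 0.10 × 0.22 = 0.0026312
  production run C: (1 − 0.53) × 0.19 × 0.94 × 0.56 = 0.047008
Bayes factor = 0.0026312 / 0.047008 ≈ 0.0560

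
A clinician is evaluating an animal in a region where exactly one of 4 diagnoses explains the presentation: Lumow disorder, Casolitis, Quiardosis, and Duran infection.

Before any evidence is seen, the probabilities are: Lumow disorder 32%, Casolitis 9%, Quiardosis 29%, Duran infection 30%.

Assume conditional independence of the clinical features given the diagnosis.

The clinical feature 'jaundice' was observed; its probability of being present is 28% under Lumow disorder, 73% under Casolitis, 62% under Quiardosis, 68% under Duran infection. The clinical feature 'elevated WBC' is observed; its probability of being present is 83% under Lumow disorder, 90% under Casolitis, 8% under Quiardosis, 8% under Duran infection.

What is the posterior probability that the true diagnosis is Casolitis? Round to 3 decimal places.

0.360

For each hypothesis, the unnormalized posterior weight is prior × product of the clinical feature likelihoods:
  Lumow disorder: 0.32 × 0.28 × 0.83 = 0.074368
  Casolitis: 0.09 × 0.73 × 0.90 = 0.05913
  Quiardosis: 0.29 × 0.62 × 0.08 = 0.014384
  Duran infection: 0.30 × 0.68 × 0.08 = 0.01632
Normalizing constant Z = 0.074368 + 0.05913 + 0.014384 + 0.01632 = 0.1642.
P(Casolitis | evidence) = 0.05913 / 0.1642 ≈ 0.360.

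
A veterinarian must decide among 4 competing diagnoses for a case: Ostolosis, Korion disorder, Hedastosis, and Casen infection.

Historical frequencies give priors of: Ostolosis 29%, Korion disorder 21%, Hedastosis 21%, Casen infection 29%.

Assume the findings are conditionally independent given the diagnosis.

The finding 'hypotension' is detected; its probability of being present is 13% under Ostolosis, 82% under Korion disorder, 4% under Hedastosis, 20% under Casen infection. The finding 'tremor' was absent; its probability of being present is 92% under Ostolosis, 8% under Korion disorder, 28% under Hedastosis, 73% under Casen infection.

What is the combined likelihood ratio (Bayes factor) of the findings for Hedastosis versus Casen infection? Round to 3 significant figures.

0.533

Take the product of per-finding likelihoods under each hypothesis (using 1 − P(present | H) for each absent finding), then divide.
  Hedastosis: 0.04 × (1 − 0.28) = 0.0288
  Casen infection: 0.20 × (1 − 0.73) = 0.054
Bayes factor = 0.0288 / 0.054 ≈ 0.533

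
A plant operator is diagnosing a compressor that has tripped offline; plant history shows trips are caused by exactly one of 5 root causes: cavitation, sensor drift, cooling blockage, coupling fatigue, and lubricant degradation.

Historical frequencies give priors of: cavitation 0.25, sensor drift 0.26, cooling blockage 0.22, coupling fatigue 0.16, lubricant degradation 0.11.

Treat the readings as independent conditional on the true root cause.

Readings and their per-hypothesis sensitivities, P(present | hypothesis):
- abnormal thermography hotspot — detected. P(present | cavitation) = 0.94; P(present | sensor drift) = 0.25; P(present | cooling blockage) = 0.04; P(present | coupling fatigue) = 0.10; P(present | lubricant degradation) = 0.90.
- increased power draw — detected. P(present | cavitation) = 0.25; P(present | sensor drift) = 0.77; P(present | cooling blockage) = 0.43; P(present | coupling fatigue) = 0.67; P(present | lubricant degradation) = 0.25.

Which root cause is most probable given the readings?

By Bayes' rule with conditional independence, the unnormalized weight for each hypothesis is prior × ∏ likelihoods:
  cavitation: 0.25 × 0.94 × 0.25 = 0.05875
  sensor drift: 0.26 × 0.25 × 0.77 = 0.05005
  cooling blockage: 0.22 × 0.04 × 0.43 = 0.003784
  coupling fatigue: 0.16 × 0.10 × 0.67 = 0.01072
  lubricant degradation: 0.11 × 0.90 × 0.25 = 0.02475
Normalizing constant Z = 0.05875 + 0.05005 + 0.003784 + 0.01072 + 0.02475 = 0.14805.
P(cavitation | evidence) ≈ 0.05875 / 0.14805 ≈ 0.397
P(sensor drift | evidence) ≈ 0.05005 / 0.14805 ≈ 0.338
P(cooling blockage | evidence) ≈ 0.003784 / 0.14805 ≈ 0.026
P(coupling fatigue | evidence) ≈ 0.01072 / 0.14805 ≈ 0.072
P(lubricant degradation | evidence) ≈ 0.02475 / 0.14805 ≈ 0.167
The largest is 0.397, so cavitation is most probable.

cavitation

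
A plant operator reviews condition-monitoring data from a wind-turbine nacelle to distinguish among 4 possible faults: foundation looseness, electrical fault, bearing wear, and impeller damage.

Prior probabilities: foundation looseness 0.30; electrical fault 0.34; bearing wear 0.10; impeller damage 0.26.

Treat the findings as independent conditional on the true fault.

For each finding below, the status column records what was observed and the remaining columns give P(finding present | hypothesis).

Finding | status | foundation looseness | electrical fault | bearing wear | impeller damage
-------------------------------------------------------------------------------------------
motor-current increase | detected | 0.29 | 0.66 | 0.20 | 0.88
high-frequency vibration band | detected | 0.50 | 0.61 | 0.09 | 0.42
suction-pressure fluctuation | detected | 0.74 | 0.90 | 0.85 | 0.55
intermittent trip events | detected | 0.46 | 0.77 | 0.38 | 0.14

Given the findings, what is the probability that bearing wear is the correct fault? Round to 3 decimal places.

Multiply each prior by the joint likelihood of the evidence pattern:
  foundation looseness: 0.30 × 0.29 × 0.50 × 0.74 × 0.46 = 0.014807
  electrical fault: 0.34 × 0.66 × 0.61 × 0.90 × 0.77 = 0.094861
  bearing wear: 0.10 × 0.20 × 0.09 × 0.85 × 0.38 = 0.0005814
  impeller damage: 0.26 × 0.88 × 0.42 × 0.55 × 0.14 = 0.0073994
The unnormalized weights sum to 0.11765.
P(bearing wear | evidence) = 0.0005814 / 0.11765 ≈ 0.005.

0.005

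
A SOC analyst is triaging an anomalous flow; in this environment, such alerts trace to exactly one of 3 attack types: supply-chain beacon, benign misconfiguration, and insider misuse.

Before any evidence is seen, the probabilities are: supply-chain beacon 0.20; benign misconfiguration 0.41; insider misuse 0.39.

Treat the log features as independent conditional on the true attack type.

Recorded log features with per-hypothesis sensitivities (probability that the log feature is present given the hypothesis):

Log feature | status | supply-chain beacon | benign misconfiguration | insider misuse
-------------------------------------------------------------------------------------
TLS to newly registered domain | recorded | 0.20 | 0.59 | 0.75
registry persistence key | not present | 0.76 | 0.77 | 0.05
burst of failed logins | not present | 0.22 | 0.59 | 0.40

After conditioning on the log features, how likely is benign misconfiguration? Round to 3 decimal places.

Multiply each prior by the joint likelihood of the log feature pattern (using 1 − P(present | H) for each absent log feature):
  supply-chain beacon: 0.20 × 0.20 × (1 − 0.76) × (1 − 0.22) = 0.007488
  benign misconfiguration: 0.41 × 0.59 × (1 − 0.77) × (1 − 0.59) = 0.022811
  insider misuse: 0.39 × 0.75 × (1 − 0.05) × (1 − 0.40) = 0.16672
Normalizing constant Z = 0.007488 + 0.022811 + 0.16672 = 0.19702.
P(benign misconfiguration | evidence) = 0.022811 / 0.19702 ≈ 0.116.

0.116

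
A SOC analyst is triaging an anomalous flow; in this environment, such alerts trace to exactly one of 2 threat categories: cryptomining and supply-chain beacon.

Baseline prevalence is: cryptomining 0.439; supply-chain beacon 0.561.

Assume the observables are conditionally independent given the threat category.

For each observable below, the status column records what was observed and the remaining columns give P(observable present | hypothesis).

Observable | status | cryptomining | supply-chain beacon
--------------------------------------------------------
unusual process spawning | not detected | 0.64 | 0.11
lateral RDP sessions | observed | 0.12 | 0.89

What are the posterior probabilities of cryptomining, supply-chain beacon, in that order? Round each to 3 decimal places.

Multiply each prior by the joint likelihood of the observable pattern (using 1 − P(present | H) for each absent observable):
  cryptomining: 0.439 × (1 − 0.64) × 0.12 = 0.018965
  supply-chain beacon: 0.561 × (1 − 0.11) × 0.89 = 0.44437
Normalizing constant Z = 0.018965 + 0.44437 = 0.46333.
P(cryptomining | evidence) = 0.018965 / 0.46333 ≈ 0.041
P(supply-chain beacon | evidence) = 0.44437 / 0.46333 ≈ 0.959

0.041, 0.959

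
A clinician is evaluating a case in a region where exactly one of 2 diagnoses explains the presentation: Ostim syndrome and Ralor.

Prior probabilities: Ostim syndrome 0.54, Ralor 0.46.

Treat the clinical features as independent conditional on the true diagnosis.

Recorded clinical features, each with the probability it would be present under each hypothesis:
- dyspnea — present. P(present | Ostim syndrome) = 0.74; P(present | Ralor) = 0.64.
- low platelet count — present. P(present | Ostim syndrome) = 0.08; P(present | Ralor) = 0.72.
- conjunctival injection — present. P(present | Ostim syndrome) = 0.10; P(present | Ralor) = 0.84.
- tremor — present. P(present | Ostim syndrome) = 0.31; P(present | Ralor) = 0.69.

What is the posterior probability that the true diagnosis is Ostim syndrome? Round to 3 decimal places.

0.008

By Bayes' rule with conditional independence, the unnormalized weight for each hypothesis is prior × ∏ likelihoods:
  Ostim syndrome: 0.54 × 0.74 × 0.08 × 0.10 × 0.31 = 0.00099101
  Ralor: 0.46 × 0.64 × 0.72 × 0.84 × 0.69 = 0.12286
The unnormalized weights sum to 0.12385.
P(Ostim syndrome | evidence) = 0.00099101 / 0.12385 ≈ 0.008.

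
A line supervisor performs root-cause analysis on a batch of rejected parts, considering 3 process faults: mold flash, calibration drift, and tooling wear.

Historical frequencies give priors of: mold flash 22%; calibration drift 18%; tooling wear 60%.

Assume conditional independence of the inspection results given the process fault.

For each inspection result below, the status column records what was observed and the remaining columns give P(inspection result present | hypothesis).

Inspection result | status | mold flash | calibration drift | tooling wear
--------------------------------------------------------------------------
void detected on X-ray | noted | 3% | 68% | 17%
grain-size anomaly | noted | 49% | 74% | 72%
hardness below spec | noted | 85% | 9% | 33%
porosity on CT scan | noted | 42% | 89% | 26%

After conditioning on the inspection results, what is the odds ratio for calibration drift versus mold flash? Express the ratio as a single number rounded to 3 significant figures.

Unnormalized posterior weight (prior times the inspection result likelihoods) for each of the two hypotheses:
  calibration drift: 0.18 × 0.68 × 0.74 × 0.09 × 0.89 = 0.0072551
  mold flash: 0.22 × 0.03 × 0.49 × 0.85 × 0.42 = 0.0011545
Posterior odds = 0.0072551 / 0.0011545 ≈ 6.28.

6.28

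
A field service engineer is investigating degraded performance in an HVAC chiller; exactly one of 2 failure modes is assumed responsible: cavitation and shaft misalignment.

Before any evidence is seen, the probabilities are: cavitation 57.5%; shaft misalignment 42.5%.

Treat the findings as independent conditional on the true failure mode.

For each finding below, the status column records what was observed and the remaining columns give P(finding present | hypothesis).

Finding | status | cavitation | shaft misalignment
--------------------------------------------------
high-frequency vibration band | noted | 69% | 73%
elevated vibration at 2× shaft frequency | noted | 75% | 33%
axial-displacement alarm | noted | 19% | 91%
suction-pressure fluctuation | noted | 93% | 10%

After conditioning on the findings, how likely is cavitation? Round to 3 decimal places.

0.849

By Bayes' rule with conditional independence, the unnormalized weight for each hypothesis is prior × ∏ likelihoods:
  cavitation: 0.575 × 0.69 × 0.75 × 0.19 × 0.93 = 0.052579
  shaft misalignment: 0.425 × 0.73 × 0.33 × 0.91 × 0.10 = 0.0093168
The unnormalized weights sum to 0.061896.
P(cavitation | evidence) = 0.052579 / 0.061896 ≈ 0.849.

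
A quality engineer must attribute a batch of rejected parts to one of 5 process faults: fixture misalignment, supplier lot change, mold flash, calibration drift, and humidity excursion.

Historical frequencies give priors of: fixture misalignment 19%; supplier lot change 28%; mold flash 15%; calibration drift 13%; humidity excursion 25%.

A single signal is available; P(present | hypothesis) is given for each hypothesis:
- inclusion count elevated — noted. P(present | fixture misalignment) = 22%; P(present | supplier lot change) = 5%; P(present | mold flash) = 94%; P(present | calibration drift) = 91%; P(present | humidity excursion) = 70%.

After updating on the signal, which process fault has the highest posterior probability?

humidity excursion

For each hypothesis, the unnormalized posterior weight is prior × likelihood:
  fixture misalignment: 0.19 × 0.22 = 0.0418
  supplier lot change: 0.28 × 0.05 = 0.014
  mold flash: 0.15 × 0.94 = 0.141
  calibration drift: 0.13 × 0.91 = 0.1183
  humidity excursion: 0.25 × 0.70 = 0.175
The unnormalized weights sum to 0.4901.
P(fixture misalignment | evidence) ≈ 0.0418 / 0.4901 ≈ 0.085
P(supplier lot change | evidence) ≈ 0.014 / 0.4901 ≈ 0.029
P(mold flash | evidence) ≈ 0.141 / 0.4901 ≈ 0.288
P(calibration drift | evidence) ≈ 0.1183 / 0.4901 ≈ 0.241
P(humidity excursion | evidence) ≈ 0.175 / 0.4901 ≈ 0.357
The largest is 0.357, so humidity excursion is most probable.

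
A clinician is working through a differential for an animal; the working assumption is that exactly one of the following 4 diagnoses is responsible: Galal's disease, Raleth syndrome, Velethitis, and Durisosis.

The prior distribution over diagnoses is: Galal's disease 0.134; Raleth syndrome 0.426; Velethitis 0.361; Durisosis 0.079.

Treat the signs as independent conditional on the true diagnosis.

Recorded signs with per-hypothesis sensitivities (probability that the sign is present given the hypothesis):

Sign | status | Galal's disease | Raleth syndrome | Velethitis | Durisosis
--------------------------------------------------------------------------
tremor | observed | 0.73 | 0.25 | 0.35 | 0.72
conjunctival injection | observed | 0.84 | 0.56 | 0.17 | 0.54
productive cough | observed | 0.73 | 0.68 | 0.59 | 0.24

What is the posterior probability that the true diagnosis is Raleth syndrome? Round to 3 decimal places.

0.336

Multiply each prior by the joint likelihood of the sign pattern:
  Galal's disease: 0.134 × 0.73 × 0.84 × 0.73 = 0.059983
  Raleth syndrome: 0.426 × 0.25 × 0.56 × 0.68 = 0.040555
  Velethitis: 0.361 × 0.35 × 0.17 × 0.59 = 0.012673
  Durisosis: 0.079 × 0.72 × 0.54 × 0.24 = 0.0073716
Marginal likelihood of the evidence = 0.12058.
P(Raleth syndrome | evidence) = 0.040555 / 0.12058 ≈ 0.336.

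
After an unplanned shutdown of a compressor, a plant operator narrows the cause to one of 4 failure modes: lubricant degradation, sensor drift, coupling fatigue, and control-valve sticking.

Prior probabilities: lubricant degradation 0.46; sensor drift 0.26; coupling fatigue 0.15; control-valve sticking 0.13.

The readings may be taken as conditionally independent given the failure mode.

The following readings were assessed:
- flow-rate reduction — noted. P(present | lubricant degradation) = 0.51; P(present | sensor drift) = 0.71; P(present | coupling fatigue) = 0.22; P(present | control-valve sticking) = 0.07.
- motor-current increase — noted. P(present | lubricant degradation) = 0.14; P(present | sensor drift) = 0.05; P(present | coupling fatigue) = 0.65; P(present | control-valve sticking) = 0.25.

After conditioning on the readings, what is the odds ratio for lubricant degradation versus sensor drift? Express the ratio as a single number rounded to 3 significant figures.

The normalizing constant cancels in an odds ratio, so compute prior × likelihood for the two hypotheses only:
  lubricant degradation: 0.46 × 0.51 × 0.14 = 0.032844
  sensor drift: 0.26 × 0.71 × 0.05 = 0.00923
Posterior odds = 0.032844 / 0.00923 ≈ 3.56.

3.56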